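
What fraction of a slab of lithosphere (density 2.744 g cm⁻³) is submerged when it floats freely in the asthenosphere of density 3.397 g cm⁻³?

80.8%

Submerged fraction = ρ_obj/ρ_fluid = 2.744/3.397 = 80.8%.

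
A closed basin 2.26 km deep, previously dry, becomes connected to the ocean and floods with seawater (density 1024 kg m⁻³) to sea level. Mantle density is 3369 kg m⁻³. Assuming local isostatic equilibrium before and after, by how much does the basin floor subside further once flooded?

After flooding the water column is d + s deep. Its weight must equal the weight of mantle displaced by the extra subsidence s: (d + s) ρ_w = s ρ_m.
s = d ρ_w / (ρ_m − ρ_w) = 2.26 km × 1024/(3369 − 1024) = 0.987 km.

0.987 km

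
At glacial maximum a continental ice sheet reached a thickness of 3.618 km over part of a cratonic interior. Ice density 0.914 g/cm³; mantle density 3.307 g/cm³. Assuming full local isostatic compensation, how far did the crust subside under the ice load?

Equating mass per unit area of the two columns: the ice load ρ_ice t is balanced by mantle displaced below, ρ_m s.
s = t ρ_ice / ρ_m = 3.618 km × 0.914/3.307 = 1 km.

1 km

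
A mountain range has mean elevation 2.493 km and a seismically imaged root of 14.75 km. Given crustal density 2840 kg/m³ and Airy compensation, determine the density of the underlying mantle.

3320 kg/m³

Airy balance: ρ_c h = (ρ_m − ρ_c) r → ρ_m = ρ_c (1 + h/r).
ρ_m = 2840 × (1 + 2.493 km/14.75 km) = 3320 kg/m³.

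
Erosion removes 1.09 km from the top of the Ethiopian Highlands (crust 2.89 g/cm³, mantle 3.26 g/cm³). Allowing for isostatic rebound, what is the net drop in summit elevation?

Rebound u = e ρ_c/ρ_m = 1.09 km × 2.89/3.26 = 0.9663 km.
Net surface drop = e − u = 1.09 km − 0.9663 km = e (ρ_m − ρ_c)/ρ_m = 0.124 km.

0.124 km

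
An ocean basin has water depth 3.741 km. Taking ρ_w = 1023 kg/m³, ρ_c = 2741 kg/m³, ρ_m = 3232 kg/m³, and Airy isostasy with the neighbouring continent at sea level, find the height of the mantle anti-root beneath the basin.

For local isostatic compensation: replacing crust with seawater at the top is compensated by replacing crust with mantle at the base: d (ρ_c − ρ_w) = a (ρ_m − ρ_c).
a = d (ρ_c − ρ_w)/(ρ_m − ρ_c) = 3.741 km × 1718/491 = 13.1 km.

13.1 km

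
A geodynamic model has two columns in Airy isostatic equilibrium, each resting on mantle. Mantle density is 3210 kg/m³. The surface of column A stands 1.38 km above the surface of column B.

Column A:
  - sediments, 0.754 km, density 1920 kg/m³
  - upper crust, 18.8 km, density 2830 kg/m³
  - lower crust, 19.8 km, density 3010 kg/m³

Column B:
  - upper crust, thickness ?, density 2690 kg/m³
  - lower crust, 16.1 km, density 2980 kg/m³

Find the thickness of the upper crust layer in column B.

Take the compensation level at the base of the deeper column (depth z_c below the surface of column A) and equate Σ ρ_i t_i down to z_c; mantle fills any gap and the z_c terms cancel.
Column A: 0.754×1920 + 18.8×2830 + 19.8×3010 + (z_c − 39.354)×3210
Column B: 1.38×0 + x×2690 + 16.1×2980 + (z_c − 1.38 − 16.1 − x)×3210
The z_c×3210 term appears on both sides and cancels. Collect the known terms of each column as K = Σ(ρt)_known − 3210 × (depth of known layers): K_A = 114249.68 − 3210×39.354 = −12076.66; K_B = 47978 − 3210×(1.38 + 16.1) = −8132.8.
Balance: K_A = K_B − x×(3210 − 2690), so x = (K_B − K_A)/(3210 − 2690) = 3943.86/520 = 7.58 km.

7.58 km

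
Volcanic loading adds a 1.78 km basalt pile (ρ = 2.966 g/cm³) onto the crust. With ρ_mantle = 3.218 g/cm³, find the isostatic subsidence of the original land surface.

Subaerial loading: s = t ρ_load / ρ_m.
s = 1.78 km × 2.966/3.218 = 1.64 km.

1.64 km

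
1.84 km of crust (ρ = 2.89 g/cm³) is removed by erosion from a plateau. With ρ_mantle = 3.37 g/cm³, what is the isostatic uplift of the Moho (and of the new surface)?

Unloading: uplift u = e ρ_c/ρ_m = 1.84 km × 2.89/3.37 = 1.58 km.

1.58 km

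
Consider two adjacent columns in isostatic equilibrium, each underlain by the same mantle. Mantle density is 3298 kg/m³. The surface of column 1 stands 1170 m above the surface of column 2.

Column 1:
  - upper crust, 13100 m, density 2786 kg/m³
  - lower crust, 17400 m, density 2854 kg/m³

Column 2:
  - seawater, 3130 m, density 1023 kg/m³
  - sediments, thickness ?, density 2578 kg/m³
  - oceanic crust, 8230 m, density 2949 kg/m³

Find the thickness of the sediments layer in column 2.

807 m

Take the compensation level at the base of the deeper column (depth z_c below the surface of column 1) and equate Σ ρ_i t_i down to z_c; mantle fills any gap and the z_c terms cancel.
Column 1: 13100×2786 + 17400×2854 + (z_c − 30500)×3298
Column 2: 1170×0 + 3130×1023 + x×2578 + 8230×2949 + (z_c − 1170 − 11360 − x)×3298
The z_c×3298 term appears on both sides and cancels. Collect the known terms of each column as K = Σ(ρt)_known − 3298 × (depth of known layers): K_1 = 86156200 − 3298×30500 = −14432800; K_2 = 27472260 − 3298×(1170 + 11360) = −13851680.
Balance: K_1 = K_2 − x×(3298 − 2578), so x = (K_2 − K_1)/(3298 − 2578) = 581120/720 = 807 m.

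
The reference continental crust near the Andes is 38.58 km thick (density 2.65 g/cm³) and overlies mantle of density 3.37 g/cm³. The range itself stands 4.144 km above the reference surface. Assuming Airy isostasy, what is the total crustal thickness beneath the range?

Root depth r = h ρ_c / (ρ_m − ρ_c) = 4.144 km × 2.65 / 0.72 = 15.25 km.
Total thickness = T + h + r = 38.58 km + 4.144 km + 15.25 km = 58 km.

58 km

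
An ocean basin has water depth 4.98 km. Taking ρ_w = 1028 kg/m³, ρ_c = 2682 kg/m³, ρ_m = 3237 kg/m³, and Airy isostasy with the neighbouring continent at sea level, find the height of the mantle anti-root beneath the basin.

Balancing pressure at the compensation depth: replacing crust with seawater at the top is compensated by replacing crust with mantle at the base: d (ρ_c − ρ_w) = a (ρ_m − ρ_c).
a = d (ρ_c − ρ_w)/(ρ_m − ρ_c) = 4.98 km × 1654/555 = 14.8 km.

14.8 km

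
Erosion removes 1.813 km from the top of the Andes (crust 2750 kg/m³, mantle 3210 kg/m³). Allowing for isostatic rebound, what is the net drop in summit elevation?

0.26 km

Rebound u = e ρ_c/ρ_m = 1.813 km × 2750/3210 = 1.553 km.
Net surface drop = e − u = 1.813 km − 1.553 km = e (ρ_m − ρ_c)/ρ_m = 0.26 km.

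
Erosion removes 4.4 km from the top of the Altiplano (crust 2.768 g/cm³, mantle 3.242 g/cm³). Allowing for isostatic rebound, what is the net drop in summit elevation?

Rebound u = e ρ_c/ρ_m = 4.4 km × 2.768/3.242 = 3.757 km.
Net surface drop = e − u = 4.4 km − 3.757 km = e (ρ_m − ρ_c)/ρ_m = 0.643 km.

0.643 km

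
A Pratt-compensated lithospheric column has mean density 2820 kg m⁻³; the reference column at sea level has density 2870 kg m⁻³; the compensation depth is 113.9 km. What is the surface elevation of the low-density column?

ρ_ref D = ρ (D + h) → h = D (ρ_ref − ρ)/ρ.
h = 113.9 km × (2870 − 2820)/2820 = 2.02 km.

2.02 km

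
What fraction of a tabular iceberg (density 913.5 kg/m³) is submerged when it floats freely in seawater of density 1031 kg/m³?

88.6%

Submerged fraction = ρ_obj/ρ_fluid = 913.5/1031 = 88.6%.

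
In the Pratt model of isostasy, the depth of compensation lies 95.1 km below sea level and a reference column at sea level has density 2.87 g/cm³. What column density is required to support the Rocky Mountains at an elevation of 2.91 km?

Pratt balance: ρ_ref D = ρ (D + h).
ρ = ρ_ref D/(D + h) = 2.87 × 95.1 km/(95.1 km + 2.91 km) = 2.78 g/cm³.

2.78 g/cm³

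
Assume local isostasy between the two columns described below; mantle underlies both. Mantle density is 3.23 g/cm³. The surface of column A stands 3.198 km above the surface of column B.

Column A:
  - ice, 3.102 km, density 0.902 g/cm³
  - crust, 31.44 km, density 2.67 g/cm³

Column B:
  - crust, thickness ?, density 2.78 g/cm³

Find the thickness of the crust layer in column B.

32.2 km

Take the compensation level at the base of the deeper column (depth z_c below the surface of column A) and equate Σ ρ_i t_i down to z_c; mantle fills any gap and the z_c terms cancel.
Column A: 3.102×0.902 + 31.44×2.67 + (z_c − 34.542)×3.23
Column B: 3.198×0 + x×2.78 + (z_c − 3.198 − 0 − x)×3.23
The z_c×3.23 term appears on both sides and cancels. Collect the known terms of each column as K = Σ(ρt)_known − 3.23 × (depth of known layers): K_A = 86.742804 − 3.23×34.542 = −24.827856; K_B = 0 − 3.23×(3.198 + 0) = −10.32954.
Balance: K_A = K_B − x×(3.23 − 2.78), so x = (K_B − K_A)/(3.23 − 2.78) = 14.4983/0.45 = 32.2 km.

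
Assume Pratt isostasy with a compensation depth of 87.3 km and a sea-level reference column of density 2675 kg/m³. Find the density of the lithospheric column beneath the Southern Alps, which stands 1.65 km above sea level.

2630 kg/m³

Pratt balance: ρ_ref D = ρ (D + h).
ρ = ρ_ref D/(D + h) = 2675 × 87.3 km/(87.3 km + 1.65 km) = 2630 kg/m³.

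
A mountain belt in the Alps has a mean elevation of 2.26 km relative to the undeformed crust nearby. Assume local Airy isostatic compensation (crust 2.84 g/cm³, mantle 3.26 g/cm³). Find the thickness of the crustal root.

Isostatic balance requires: the weight of the topography is balanced by the buoyancy of the root, ρ_c h = (ρ_m − ρ_c) r.
r = h · ρ_c / (ρ_m − ρ_c) = 2.26 km × 2.84 / (3.26 − 2.84) = 15.3 km.

15.3 km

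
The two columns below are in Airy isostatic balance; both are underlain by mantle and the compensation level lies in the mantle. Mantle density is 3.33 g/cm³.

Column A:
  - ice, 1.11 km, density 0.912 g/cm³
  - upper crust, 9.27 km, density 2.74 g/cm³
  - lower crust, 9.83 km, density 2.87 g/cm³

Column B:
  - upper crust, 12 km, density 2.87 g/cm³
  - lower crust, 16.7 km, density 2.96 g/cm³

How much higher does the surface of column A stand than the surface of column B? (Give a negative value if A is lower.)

For any compensation level in the mantle, the mantle terms cancel and isostasy reduces to e = (Σt_A − Σt_B) − (Σ(ρt)_A − Σ(ρt)_B) / ρ_m.
Σt_A = 20.21 km; Σt_B = 28.7 km; Σ(ρt)_A = 54.62422; Σ(ρt)_B = 83.872 (in km·g/cm³).
e = (20.21 − 28.7) − (54.62422 − 83.872) / 3.33 = 0.293 km.

0.293 km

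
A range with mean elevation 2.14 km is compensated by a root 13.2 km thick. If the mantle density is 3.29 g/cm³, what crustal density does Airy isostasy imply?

2.83 g/cm³

ρ_c h = (ρ_m − ρ_c) r → ρ_c (h + r) = ρ_m r → ρ_c = ρ_m r / (h + r).
ρ_c = 3.29 × 13.2 km / (2.14 km + 13.2 km) = 2.83 g/cm³.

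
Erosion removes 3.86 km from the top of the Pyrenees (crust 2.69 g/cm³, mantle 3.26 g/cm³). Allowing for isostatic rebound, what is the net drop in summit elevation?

Rebound u = e ρ_c/ρ_m = 3.86 km × 2.69/3.26 = 3.185 km.
Net surface drop = e − u = 3.86 km − 3.185 km = e (ρ_m − ρ_c)/ρ_m = 0.675 km.

0.675 km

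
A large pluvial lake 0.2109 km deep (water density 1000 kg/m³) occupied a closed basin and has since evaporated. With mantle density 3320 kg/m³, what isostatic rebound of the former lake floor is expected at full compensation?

u = d ρ_w/ρ_m = 0.2109 km × 1000/3320 = 0.0635 km.

0.0635 km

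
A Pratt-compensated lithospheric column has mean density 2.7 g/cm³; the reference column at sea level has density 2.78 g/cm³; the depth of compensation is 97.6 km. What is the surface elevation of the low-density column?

2.89 km

ρ_ref D = ρ (D + h) → h = D (ρ_ref − ρ)/ρ.
h = 97.6 km × (2.78 − 2.7)/2.7 = 2.89 km.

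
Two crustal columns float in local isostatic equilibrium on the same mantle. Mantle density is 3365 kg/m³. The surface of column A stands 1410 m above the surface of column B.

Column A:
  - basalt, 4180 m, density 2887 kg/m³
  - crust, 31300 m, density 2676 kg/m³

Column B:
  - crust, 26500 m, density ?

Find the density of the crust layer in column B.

2650 kg/m³

Take the compensation level at the base of the deeper column (depth z_c below the surface of column A) and equate Σ ρ_i t_i down to z_c; mantle fills any gap and the z_c terms cancel.
Column A: 4180×2887 + 31300×2676 + (z_c − 35480)×3365
Column B: 1410×0 + 26500×ρ + (z_c − 1410 − 26500)×3365
The z_c×3365 term appears on both sides and cancels. Collect the known terms of each column as K = Σ(ρt)_known − 3365 × (depth of known layers): K_A = 95826460 − 3365×35480 = −23563740; K_B = 0 − 3365×(1410 + 26500) = −93917150.
Balance: K_A = K_B + 26500×ρ, so ρ = (K_A − K_B)/26500 = 70353400/26500 = 2650 kg/m³.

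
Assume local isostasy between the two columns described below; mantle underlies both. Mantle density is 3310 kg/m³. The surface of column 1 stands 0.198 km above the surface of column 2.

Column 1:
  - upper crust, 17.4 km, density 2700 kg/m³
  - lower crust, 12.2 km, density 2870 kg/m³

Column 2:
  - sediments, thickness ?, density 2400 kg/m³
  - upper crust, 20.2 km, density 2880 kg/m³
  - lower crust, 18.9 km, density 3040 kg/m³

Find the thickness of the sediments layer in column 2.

Take the compensation level at the base of the deeper column (depth z_c below the surface of column 1) and equate Σ ρ_i t_i down to z_c; mantle fills any gap and the z_c terms cancel.
Column 1: 17.4×2700 + 12.2×2870 + (z_c − 29.6)×3310
Column 2: 0.198×0 + x×2400 + 20.2×2880 + 18.9×3040 + (z_c − 0.198 − 39.1 − x)×3310
The z_c×3310 term appears on both sides and cancels. Collect the known terms of each column as K = Σ(ρt)_known − 3310 × (depth of known layers): K_1 = 81994 − 3310×29.6 = −15982; K_2 = 115632 − 3310×(0.198 + 39.1) = −14444.38.
Balance: K_1 = K_2 − x×(3310 − 2400), so x = (K_2 − K_1)/(3310 − 2400) = 1537.62/910 = 1.69 km.

1.69 km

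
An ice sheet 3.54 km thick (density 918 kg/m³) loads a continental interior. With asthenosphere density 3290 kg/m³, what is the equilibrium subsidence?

For local isostatic compensation: the ice load ρ_ice t is balanced by mantle displaced below, ρ_m s.
s = t ρ_ice / ρ_m = 3.54 km × 918/3290 = 0.988 km.

0.988 km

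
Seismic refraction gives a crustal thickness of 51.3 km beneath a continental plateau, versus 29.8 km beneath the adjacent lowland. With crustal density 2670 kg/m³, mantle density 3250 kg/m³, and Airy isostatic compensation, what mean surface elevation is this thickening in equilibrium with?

3.84 km

Excess crust Δ = 51.3 km − 29.8 km = 21.5 km, split between elevation h and root r with h + r = Δ.
Airy balance ρ_c h = (ρ_m − ρ_c) r gives r = h ρ_c/(ρ_m − ρ_c), so h (1 + ρ_c/(ρ_m − ρ_c)) = Δ, i.e. h = Δ (ρ_m − ρ_c)/ρ_m.
h = 21.5 km × 580/3250 = 3.84 km.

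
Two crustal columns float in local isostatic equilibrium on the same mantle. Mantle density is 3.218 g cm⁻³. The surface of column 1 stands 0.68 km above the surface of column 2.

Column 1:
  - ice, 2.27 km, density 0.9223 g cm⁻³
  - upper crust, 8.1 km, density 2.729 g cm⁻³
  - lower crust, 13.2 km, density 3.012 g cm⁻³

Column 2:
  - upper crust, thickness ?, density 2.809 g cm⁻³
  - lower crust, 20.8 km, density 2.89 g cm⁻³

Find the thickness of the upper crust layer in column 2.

7.04 km

Take the compensation level at the base of the deeper column (depth z_c below the surface of column 1) and equate Σ ρ_i t_i down to z_c; mantle fills any gap and the z_c terms cancel.
Column 1: 2.27×0.9223 + 8.1×2.729 + 13.2×3.012 + (z_c − 23.57)×3.218
Column 2: 0.68×0 + x×2.809 + 20.8×2.89 + (z_c − 0.68 − 20.8 − x)×3.218
The z_c×3.218 term appears on both sides and cancels. Collect the known terms of each column as K = Σ(ρt)_known − 3.218 × (depth of known layers): K_1 = 63.956921 − 3.218×23.57 = −11.891339; K_2 = 60.112 − 3.218×(0.68 + 20.8) = −9.01064.
Balance: K_1 = K_2 − x×(3.218 − 2.809), so x = (K_2 − K_1)/(3.218 − 2.809) = 2.8807/0.409 = 7.04 km.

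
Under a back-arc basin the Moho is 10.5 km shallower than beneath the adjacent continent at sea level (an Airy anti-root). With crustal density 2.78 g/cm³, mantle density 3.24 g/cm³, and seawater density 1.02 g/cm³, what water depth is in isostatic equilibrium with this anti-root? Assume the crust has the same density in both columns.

2.74 km

Replacing a thickness d of crust by seawater at the top must be balanced by replacing crust with mantle at the base: d (ρ_c − ρ_w) = a (ρ_m − ρ_c).
d = a (ρ_m − ρ_c)/(ρ_c − ρ_w) = 10.5 km × 0.46/1.76 = 2.74 km.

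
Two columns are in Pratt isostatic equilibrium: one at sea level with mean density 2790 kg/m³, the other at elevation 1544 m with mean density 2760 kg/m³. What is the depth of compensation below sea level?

ρ_ref D = ρ (D + h) → D (ρ_ref − ρ) = ρ h.
D = ρ h/(ρ_ref − ρ) = 2760 × 1544 m/(2790 − 2760) = 142000 m.

142000 m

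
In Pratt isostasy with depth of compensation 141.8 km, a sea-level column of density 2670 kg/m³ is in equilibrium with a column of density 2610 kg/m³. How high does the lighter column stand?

3.26 km

ρ_ref D = ρ (D + h) → h = D (ρ_ref − ρ)/ρ.
h = 141.8 km × (2670 − 2610)/2610 = 3.26 km.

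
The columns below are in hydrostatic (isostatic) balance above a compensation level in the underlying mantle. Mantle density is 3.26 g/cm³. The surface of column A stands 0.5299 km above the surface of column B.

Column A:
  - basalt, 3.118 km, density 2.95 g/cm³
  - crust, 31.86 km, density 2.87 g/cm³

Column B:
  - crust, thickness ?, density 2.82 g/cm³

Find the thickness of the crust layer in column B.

26.5 km

Take the compensation level at the base of the deeper column (depth z_c below the surface of column A) and equate Σ ρ_i t_i down to z_c; mantle fills any gap and the z_c terms cancel.
Column A: 3.118×2.95 + 31.86×2.87 + (z_c − 34.978)×3.26
Column B: 0.5299×0 + x×2.82 + (z_c − 0.5299 − 0 − x)×3.26
The z_c×3.26 term appears on both sides and cancels. Collect the known terms of each column as K = Σ(ρt)_known − 3.26 × (depth of known layers): K_A = 100.6363 − 3.26×34.978 = −13.39198; K_B = 0 − 3.26×(0.5299 + 0) = −1.727474.
Balance: K_A = K_B − x×(3.26 − 2.82), so x = (K_B − K_A)/(3.26 − 2.82) = 11.6645/0.44 = 26.5 km.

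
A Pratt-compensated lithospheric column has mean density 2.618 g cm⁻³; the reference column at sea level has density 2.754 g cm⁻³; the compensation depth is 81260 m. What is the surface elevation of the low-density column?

ρ_ref D = ρ (D + h) → h = D (ρ_ref − ρ)/ρ.
h = 81260 m × (2.754 − 2.618)/2.618 = 4220 m.

4220 m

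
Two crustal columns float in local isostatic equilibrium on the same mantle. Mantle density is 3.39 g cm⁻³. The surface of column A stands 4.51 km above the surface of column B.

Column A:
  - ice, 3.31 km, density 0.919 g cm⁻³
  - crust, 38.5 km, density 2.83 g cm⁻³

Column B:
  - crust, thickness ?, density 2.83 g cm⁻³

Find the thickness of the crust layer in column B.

25.8 km

Take the compensation level at the base of the deeper column (depth z_c below the surface of column A) and equate Σ ρ_i t_i down to z_c; mantle fills any gap and the z_c terms cancel.
Column A: 3.31×0.919 + 38.5×2.83 + (z_c − 41.81)×3.39
Column B: 4.51×0 + x×2.83 + (z_c − 4.51 − 0 − x)×3.39
The z_c×3.39 term appears on both sides and cancels. Collect the known terms of each column as K = Σ(ρt)_known − 3.39 × (depth of known layers): K_A = 111.99689 − 3.39×41.81 = −29.73901; K_B = 0 − 3.39×(4.51 + 0) = −15.2889.
Balance: K_A = K_B − x×(3.39 − 2.83), so x = (K_B − K_A)/(3.39 − 2.83) = 14.4501/0.56 = 25.8 km.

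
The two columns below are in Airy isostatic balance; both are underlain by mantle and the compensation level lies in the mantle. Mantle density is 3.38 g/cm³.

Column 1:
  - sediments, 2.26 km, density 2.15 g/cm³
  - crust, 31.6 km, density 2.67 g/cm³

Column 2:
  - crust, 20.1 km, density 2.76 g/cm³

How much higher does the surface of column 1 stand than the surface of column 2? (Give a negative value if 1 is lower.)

For any compensation level in the mantle, the mantle terms cancel and isostasy reduces to e = (Σt_1 − Σt_2) − (Σ(ρt)_1 − Σ(ρt)_2) / ρ_m.
Σt_1 = 33.86 km; Σt_2 = 20.1 km; Σ(ρt)_1 = 89.231; Σ(ρt)_2 = 55.476 (in km·g/cm³).
e = (33.86 − 20.1) − (89.231 − 55.476) / 3.38 = 3.77 km.

3.77 km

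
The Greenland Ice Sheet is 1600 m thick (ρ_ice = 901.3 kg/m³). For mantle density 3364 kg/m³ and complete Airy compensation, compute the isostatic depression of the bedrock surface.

429 m

Equating mass per unit area of the two columns: the ice load ρ_ice t is balanced by mantle displaced below, ρ_m s.
s = t ρ_ice / ρ_m = 1600 m × 901.3/3364 = 429 m.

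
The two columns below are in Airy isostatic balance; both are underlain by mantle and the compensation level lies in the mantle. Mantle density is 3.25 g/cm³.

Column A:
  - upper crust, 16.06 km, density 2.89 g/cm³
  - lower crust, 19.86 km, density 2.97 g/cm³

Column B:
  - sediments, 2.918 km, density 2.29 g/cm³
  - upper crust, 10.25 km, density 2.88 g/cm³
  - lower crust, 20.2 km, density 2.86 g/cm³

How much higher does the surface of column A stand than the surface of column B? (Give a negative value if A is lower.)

−0.963 km

For any compensation level in the mantle, the mantle terms cancel and isostasy reduces to e = (Σt_A − Σt_B) − (Σ(ρt)_A − Σ(ρt)_B) / ρ_m.
Σt_A = 35.92 km; Σt_B = 33.368 km; Σ(ρt)_A = 105.3976; Σ(ρt)_B = 93.97422 (in km·g/cm³).
e = (35.92 − 33.368) − (105.3976 − 93.97422) / 3.25 = −0.963 km.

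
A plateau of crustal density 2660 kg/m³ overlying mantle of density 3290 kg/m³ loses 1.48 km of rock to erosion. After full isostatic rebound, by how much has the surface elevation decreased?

Rebound u = e ρ_c/ρ_m = 1.48 km × 2660/3290 = 1.197 km.
Net surface drop = e − u = 1.48 km − 1.197 km = e (ρ_m − ρ_c)/ρ_m = 0.283 km.

0.283 km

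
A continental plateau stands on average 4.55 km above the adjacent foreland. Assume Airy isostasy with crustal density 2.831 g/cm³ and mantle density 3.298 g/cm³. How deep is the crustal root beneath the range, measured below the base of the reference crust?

27.6 km

By Archimedes' principle applied to the lithosphere: the weight of the topography is balanced by the buoyancy of the root, ρ_c h = (ρ_m − ρ_c) r.
r = h · ρ_c / (ρ_m − ρ_c) = 4.55 km × 2.831 / (3.298 − 2.831) = 27.6 km.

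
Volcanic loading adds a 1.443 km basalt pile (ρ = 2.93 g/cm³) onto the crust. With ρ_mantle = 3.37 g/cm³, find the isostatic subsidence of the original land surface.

1.25 km

Subaerial loading: s = t ρ_load / ρ_m.
s = 1.443 km × 2.93/3.37 = 1.25 km.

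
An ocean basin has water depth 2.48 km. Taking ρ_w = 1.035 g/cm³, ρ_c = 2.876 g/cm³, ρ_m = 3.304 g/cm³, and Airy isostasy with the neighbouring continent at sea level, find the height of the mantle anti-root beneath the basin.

Balancing pressure at the compensation depth: replacing crust with seawater at the top is compensated by replacing crust with mantle at the base: d (ρ_c − ρ_w) = a (ρ_m − ρ_c).
a = d (ρ_c − ρ_w)/(ρ_m − ρ_c) = 2.48 km × 1.841/0.428 = 10.7 km.

10.7 km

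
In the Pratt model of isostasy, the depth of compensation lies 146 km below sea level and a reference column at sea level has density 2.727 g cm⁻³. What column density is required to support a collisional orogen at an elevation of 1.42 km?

Pratt balance: ρ_ref D = ρ (D + h).
ρ = ρ_ref D/(D + h) = 2.727 × 146 km/(146 km + 1.42 km) = 2.7 g cm⁻³.

2.7 g cm⁻³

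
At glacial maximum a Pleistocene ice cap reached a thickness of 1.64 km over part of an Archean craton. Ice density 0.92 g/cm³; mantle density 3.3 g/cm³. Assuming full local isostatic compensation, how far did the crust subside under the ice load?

Balancing pressure at the compensation depth: the ice load ρ_ice t is balanced by mantle displaced below, ρ_m s.
s = t ρ_ice / ρ_m = 1.64 km × 0.92/3.3 = 0.457 km.

0.457 km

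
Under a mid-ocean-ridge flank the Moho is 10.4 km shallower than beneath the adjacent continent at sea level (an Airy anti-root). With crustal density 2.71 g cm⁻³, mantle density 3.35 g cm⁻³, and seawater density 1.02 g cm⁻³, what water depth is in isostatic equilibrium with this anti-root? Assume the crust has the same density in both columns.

3.94 km

Replacing a thickness d of crust by seawater at the top must be balanced by replacing crust with mantle at the base: d (ρ_c − ρ_w) = a (ρ_m − ρ_c).
d = a (ρ_m − ρ_c)/(ρ_c − ρ_w) = 10.4 km × 0.64/1.69 = 3.94 km.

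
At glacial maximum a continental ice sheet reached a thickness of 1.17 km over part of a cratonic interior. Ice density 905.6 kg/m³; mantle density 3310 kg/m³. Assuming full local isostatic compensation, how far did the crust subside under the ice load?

0.32 km

For local isostatic compensation: the ice load ρ_ice t is balanced by mantle displaced below, ρ_m s.
s = t ρ_ice / ρ_m = 1.17 km × 905.6/3310 = 0.32 km.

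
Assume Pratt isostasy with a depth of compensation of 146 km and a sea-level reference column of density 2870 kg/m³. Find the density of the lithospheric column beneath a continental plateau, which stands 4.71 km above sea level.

Pratt balance: ρ_ref D = ρ (D + h).
ρ = ρ_ref D/(D + h) = 2870 × 146 km/(146 km + 4.71 km) = 2780 kg/m³.

2780 kg/m³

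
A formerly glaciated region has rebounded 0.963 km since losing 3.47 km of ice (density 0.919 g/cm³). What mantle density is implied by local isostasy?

3.31 g/cm³

ρ_m = ρ_ice t / u = 0.919 × 3.47 km/0.963 km = 3.31 g/cm³.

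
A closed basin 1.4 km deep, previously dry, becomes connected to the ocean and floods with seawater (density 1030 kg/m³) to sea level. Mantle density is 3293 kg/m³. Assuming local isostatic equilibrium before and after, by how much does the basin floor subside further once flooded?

After flooding the water column is d + s deep. Its weight must equal the weight of mantle displaced by the extra subsidence s: (d + s) ρ_w = s ρ_m.
s = d ρ_w / (ρ_m − ρ_w) = 1.4 km × 1030/(3293 − 1030) = 0.637 km.

0.637 km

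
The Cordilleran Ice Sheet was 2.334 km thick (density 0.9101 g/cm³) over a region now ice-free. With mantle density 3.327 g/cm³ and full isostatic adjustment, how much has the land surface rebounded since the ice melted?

Removing the load lets mantle flow back in; uplift u satisfies ρ_ice t = ρ_m u.
u = t ρ_ice/ρ_m = 2.334 km × 0.9101/3.327 = 0.638 km.

0.638 km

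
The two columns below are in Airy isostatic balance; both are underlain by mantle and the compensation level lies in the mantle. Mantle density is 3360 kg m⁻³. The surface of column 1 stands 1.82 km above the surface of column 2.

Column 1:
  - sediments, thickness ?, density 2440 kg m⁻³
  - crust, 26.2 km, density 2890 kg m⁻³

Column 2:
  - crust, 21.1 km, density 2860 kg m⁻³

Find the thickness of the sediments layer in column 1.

Take the compensation level at the base of the deeper column (depth z_c below the surface of column 1) and equate Σ ρ_i t_i down to z_c; mantle fills any gap and the z_c terms cancel.
Column 1: x×2440 + 26.2×2890 + (z_c − 26.2 − x)×3360
Column 2: 1.82×0 + 21.1×2860 + (z_c − 1.82 − 21.1)×3360
The z_c×3360 term appears on both sides and cancels. Collect the known terms of each column as K = Σ(ρt)_known − 3360 × (depth of known layers): K_1 = 75718 − 3360×26.2 = −12314; K_2 = 60346 − 3360×(1.82 + 21.1) = −16665.2.
Balance: K_1 − x×(3360 − 2440) = K_2, so x = (K_1 − K_2)/(3360 − 2440) = 4351.2/920 = 4.73 km.

4.73 km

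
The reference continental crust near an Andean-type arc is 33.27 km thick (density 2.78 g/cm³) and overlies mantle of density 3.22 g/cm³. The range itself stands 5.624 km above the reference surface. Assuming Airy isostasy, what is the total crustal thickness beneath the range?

74.4 km

Root depth r = h ρ_c / (ρ_m − ρ_c) = 5.624 km × 2.78 / 0.44 = 35.53 km.
Total thickness = T + h + r = 33.27 km + 5.624 km + 35.53 km = 74.4 km.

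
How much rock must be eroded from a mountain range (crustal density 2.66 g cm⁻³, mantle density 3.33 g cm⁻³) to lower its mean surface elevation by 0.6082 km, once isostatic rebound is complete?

3.02 km

Net drop Δ = e − u = e − e ρ_c/ρ_m = e (ρ_m − ρ_c)/ρ_m.
e = Δ ρ_m/(ρ_m − ρ_c) = 0.6082 km × 3.33/0.67 = 3.02 km.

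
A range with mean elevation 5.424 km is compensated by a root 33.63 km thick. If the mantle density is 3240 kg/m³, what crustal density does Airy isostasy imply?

ρ_c h = (ρ_m − ρ_c) r → ρ_c (h + r) = ρ_m r → ρ_c = ρ_m r / (h + r).
ρ_c = 3240 × 33.63 km / (5.424 km + 33.63 km) = 2790 kg/m³.

2790 kg/m³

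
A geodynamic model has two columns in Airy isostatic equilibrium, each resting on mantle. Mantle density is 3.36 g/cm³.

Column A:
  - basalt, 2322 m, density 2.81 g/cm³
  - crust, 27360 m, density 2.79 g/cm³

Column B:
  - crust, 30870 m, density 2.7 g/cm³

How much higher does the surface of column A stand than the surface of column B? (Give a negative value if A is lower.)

−1040 m

For any compensation level in the mantle, the mantle terms cancel and isostasy reduces to e = (Σt_A − Σt_B) − (Σ(ρt)_A − Σ(ρt)_B) / ρ_m.
Σt_A = 29682 m; Σt_B = 30870 m; Σ(ρt)_A = 82859.22; Σ(ρt)_B = 83349 (in m·g/cm³).
e = (29682 − 30870) − (82859.22 − 83349) / 3.36 = −1040 m.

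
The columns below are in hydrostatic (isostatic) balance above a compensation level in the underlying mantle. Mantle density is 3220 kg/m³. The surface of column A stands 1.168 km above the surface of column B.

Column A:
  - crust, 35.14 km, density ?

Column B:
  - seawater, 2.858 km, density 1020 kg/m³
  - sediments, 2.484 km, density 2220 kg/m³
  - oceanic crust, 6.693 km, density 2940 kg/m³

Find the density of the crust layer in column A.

Take the compensation level at the base of the deeper column (depth z_c below the surface of column A) and equate Σ ρ_i t_i down to z_c; mantle fills any gap and the z_c terms cancel.
Column A: 35.14×ρ + (z_c − 35.14)×3220
Column B: 1.168×0 + 2.858×1020 + 2.484×2220 + 6.693×2940 + (z_c − 1.168 − 12.035)×3220
The z_c×3220 term appears on both sides and cancels. Collect the known terms of each column as K = Σ(ρt)_known − 3220 × (depth of known layers): K_A = 0 − 3220×35.14 = −113150.8; K_B = 28107.06 − 3220×(1.168 + 12.035) = −14406.6.
Balance: K_A + 35.14×ρ = K_B, so ρ = (K_B − K_A)/35.14 = 98744.2/35.14 = 2810 kg/m³.

2810 kg/m³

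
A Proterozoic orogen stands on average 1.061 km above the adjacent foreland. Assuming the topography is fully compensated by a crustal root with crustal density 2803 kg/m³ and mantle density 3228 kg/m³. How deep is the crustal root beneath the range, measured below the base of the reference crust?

7 km

By Archimedes' principle applied to the lithosphere: the weight of the topography is balanced by the buoyancy of the root, ρ_c h = (ρ_m − ρ_c) r.
r = h · ρ_c / (ρ_m − ρ_c) = 1.061 km × 2803 / (3228 − 2803) = 7 km.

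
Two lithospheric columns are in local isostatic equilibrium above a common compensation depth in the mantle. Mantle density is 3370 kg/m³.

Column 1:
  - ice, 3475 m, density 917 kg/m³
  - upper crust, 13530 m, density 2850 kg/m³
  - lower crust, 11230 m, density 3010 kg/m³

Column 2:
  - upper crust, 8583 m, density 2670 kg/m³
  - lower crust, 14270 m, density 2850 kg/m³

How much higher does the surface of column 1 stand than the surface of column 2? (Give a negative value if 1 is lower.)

For any compensation level in the mantle, the mantle terms cancel and isostasy reduces to e = (Σt_1 − Σt_2) − (Σ(ρt)_1 − Σ(ρt)_2) / ρ_m.
Σt_1 = 28235 m; Σt_2 = 22853 m; Σ(ρt)_1 = 75549375; Σ(ρt)_2 = 63586110 (in m·kg/m³).
e = (28235 − 22853) − (75549375 − 63586110) / 3370 = 1830 m.

1830 m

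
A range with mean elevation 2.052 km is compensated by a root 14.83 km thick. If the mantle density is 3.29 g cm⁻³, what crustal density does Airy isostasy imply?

ρ_c h = (ρ_m − ρ_c) r → ρ_c (h + r) = ρ_m r → ρ_c = ρ_m r / (h + r).
ρ_c = 3.29 × 14.83 km / (2.052 km + 14.83 km) = 2.89 g cm⁻³.

2.89 g cm⁻³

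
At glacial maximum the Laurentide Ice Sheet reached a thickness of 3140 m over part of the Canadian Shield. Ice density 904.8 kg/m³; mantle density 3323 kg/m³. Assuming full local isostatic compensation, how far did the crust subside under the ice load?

855 m

In Airy isostatic equilibrium: the ice load ρ_ice t is balanced by mantle displaced below, ρ_m s.
s = t ρ_ice / ρ_m = 3140 m × 904.8/3323 = 855 m.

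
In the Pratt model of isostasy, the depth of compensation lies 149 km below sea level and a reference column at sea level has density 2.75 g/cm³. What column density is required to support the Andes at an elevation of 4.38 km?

Pratt balance: ρ_ref D = ρ (D + h).
ρ = ρ_ref D/(D + h) = 2.75 × 149 km/(149 km + 4.38 km) = 2.67 g/cm³.

2.67 g/cm³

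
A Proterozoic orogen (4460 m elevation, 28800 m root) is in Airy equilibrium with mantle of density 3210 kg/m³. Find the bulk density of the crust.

ρ_c h = (ρ_m − ρ_c) r → ρ_c (h + r) = ρ_m r → ρ_c = ρ_m r / (h + r).
ρ_c = 3210 × 28800 m / (4460 m + 28800 m) = 2780 kg/m³.

2780 kg/m³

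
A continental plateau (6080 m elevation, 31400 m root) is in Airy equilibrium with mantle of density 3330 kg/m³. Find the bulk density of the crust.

ρ_c h = (ρ_m − ρ_c) r → ρ_c (h + r) = ρ_m r → ρ_c = ρ_m r / (h + r).
ρ_c = 3330 × 31400 m / (6080 m + 31400 m) = 2790 kg/m³.

2790 kg/m³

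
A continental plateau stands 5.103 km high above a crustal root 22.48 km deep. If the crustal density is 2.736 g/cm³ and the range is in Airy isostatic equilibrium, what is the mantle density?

3.36 g/cm³

Airy balance: ρ_c h = (ρ_m − ρ_c) r → ρ_m = ρ_c (1 + h/r).
ρ_m = 2.736 × (1 + 5.103 km/22.48 km) = 3.36 g/cm³.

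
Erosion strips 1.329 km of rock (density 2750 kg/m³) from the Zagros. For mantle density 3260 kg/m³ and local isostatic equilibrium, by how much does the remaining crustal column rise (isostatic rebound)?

1.12 km

Unloading: uplift u = e ρ_c/ρ_m = 1.329 km × 2750/3260 = 1.12 km.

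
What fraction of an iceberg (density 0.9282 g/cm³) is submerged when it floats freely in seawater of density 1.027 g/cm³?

0.904

Submerged fraction = ρ_obj/ρ_fluid = 0.9282/1.027 = 0.904.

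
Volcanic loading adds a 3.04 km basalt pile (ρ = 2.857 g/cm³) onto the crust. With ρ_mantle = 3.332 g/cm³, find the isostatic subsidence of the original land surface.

2.61 km

Subaerial loading: s = t ρ_load / ρ_m.
s = 3.04 km × 2.857/3.332 = 2.61 km.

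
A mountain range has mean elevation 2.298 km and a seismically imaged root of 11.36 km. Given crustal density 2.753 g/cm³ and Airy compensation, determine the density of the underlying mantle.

3.31 g/cm³

Airy balance: ρ_c h = (ρ_m − ρ_c) r → ρ_m = ρ_c (1 + h/r).
ρ_m = 2.753 × (1 + 2.298 km/11.36 km) = 3.31 g/cm³.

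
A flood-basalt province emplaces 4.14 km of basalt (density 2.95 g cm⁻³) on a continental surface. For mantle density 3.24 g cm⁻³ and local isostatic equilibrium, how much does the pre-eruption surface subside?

Subaerial loading: s = t ρ_load / ρ_m.
s = 4.14 km × 2.95/3.24 = 3.77 km.

3.77 km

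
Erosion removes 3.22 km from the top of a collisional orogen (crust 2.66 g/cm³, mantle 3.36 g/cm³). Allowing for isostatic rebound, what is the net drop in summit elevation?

0.671 km

Rebound u = e ρ_c/ρ_m = 3.22 km × 2.66/3.36 = 2.549 km.
Net surface drop = e − u = 3.22 km − 2.549 km = e (ρ_m − ρ_c)/ρ_m = 0.671 km.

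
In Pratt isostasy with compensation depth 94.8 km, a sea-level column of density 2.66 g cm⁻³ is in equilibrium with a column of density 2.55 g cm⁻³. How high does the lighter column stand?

ρ_ref D = ρ (D + h) → h = D (ρ_ref − ρ)/ρ.
h = 94.8 km × (2.66 − 2.55)/2.55 = 4.09 km.

4.09 km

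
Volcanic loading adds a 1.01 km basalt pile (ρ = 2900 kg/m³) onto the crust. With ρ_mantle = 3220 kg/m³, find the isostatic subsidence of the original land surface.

0.91 km

Subaerial loading: s = t ρ_load / ρ_m.
s = 1.01 km × 2900/3220 = 0.91 km.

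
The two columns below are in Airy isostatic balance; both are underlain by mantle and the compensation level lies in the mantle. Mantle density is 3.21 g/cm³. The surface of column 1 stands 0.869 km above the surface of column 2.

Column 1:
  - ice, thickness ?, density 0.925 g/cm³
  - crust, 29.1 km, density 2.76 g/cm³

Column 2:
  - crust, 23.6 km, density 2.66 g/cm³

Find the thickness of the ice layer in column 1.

1.17 km

Take the compensation level at the base of the deeper column (depth z_c below the surface of column 1) and equate Σ ρ_i t_i down to z_c; mantle fills any gap and the z_c terms cancel.
Column 1: x×0.925 + 29.1×2.76 + (z_c − 29.1 − x)×3.21
Column 2: 0.869×0 + 23.6×2.66 + (z_c − 0.869 − 23.6)×3.21
The z_c×3.21 term appears on both sides and cancels. Collect the known terms of each column as K = Σ(ρt)_known − 3.21 × (depth of known layers): K_1 = 80.316 − 3.21×29.1 = −13.095; K_2 = 62.776 − 3.21×(0.869 + 23.6) = −15.76949.
Balance: K_1 − x×(3.21 − 0.925) = K_2, so x = (K_1 − K_2)/(3.21 − 0.925) = 2.67449/2.285 = 1.17 km.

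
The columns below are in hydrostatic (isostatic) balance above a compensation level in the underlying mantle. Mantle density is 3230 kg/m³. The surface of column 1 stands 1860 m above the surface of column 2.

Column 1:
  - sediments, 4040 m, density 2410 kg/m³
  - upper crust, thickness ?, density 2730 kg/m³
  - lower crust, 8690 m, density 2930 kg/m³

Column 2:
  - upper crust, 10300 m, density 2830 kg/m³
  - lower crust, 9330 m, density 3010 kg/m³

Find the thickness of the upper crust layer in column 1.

Take the compensation level at the base of the deeper column (depth z_c below the surface of column 1) and equate Σ ρ_i t_i down to z_c; mantle fills any gap and the z_c terms cancel.
Column 1: 4040×2410 + x×2730 + 8690×2930 + (z_c − 12730 − x)×3230
Column 2: 1860×0 + 10300×2830 + 9330×3010 + (z_c − 1860 − 19630)×3230
The z_c×3230 term appears on both sides and cancels. Collect the known terms of each column as K = Σ(ρt)_known − 3230 × (depth of known layers): K_1 = 35198100 − 3230×12730 = −5919800; K_2 = 57232300 − 3230×(1860 + 19630) = −12180400.
Balance: K_1 − x×(3230 − 2730) = K_2, so x = (K_1 − K_2)/(3230 − 2730) = 6260600/500 = 12500 m.

12500 m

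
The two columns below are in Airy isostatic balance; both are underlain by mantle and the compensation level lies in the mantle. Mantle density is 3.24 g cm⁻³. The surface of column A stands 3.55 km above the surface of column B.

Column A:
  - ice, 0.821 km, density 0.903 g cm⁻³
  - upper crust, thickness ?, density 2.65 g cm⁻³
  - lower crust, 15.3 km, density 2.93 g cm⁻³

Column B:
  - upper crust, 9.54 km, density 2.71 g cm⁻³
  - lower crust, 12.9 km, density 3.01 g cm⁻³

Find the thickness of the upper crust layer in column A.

Take the compensation level at the base of the deeper column (depth z_c below the surface of column A) and equate Σ ρ_i t_i down to z_c; mantle fills any gap and the z_c terms cancel.
Column A: 0.821×0.903 + x×2.65 + 15.3×2.93 + (z_c − 16.121 − x)×3.24
Column B: 3.55×0 + 9.54×2.71 + 12.9×3.01 + (z_c − 3.55 − 22.44)×3.24
The z_c×3.24 term appears on both sides and cancels. Collect the known terms of each column as K = Σ(ρt)_known − 3.24 × (depth of known layers): K_A = 45.570363 − 3.24×16.121 = −6.661677; K_B = 64.6824 − 3.24×(3.55 + 22.44) = −19.5252.
Balance: K_A − x×(3.24 − 2.65) = K_B, so x = (K_A − K_B)/(3.24 − 2.65) = 12.8635/0.59 = 21.8 km.

21.8 km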